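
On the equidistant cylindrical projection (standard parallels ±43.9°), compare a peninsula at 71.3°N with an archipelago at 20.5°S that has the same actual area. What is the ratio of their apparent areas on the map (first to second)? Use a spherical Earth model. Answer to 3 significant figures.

2.92

In the equirectangular projection with standard parallel φ₀ = 43.9° (x = Rλ cos φ₀, y = Rφ), meridians are true-scale (h = 1) and the parallel scale is k = cos φ₀ / cos φ.
Areal scale at 71.3°: h·k = 1.000 × 2.247 = 2.247.
Areal scale at 20.5°: h·k = 1.000 × 0.7693 = 0.7693.
Ratio = 2.247/0.7693 ≈ 2.92.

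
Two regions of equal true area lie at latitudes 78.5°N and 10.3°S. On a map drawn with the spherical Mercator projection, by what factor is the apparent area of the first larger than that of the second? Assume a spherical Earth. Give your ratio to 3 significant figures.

24.4

Mercator is conformal with k = sec φ, so areal scale = k² = sec²φ.
At 78.5°: sec²(78.5°) = 1/0.1994² = 25.16.
At 10.3°: sec²(10.3°) = 1/0.9839² = 1.033.
Ratio = 25.16/1.033 = cos²(10.3°)/cos²(78.5°) ≈ 24.4.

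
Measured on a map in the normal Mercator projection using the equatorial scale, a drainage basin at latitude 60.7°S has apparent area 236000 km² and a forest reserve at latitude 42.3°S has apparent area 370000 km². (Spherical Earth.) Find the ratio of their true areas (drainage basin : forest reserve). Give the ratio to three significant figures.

Mercator's areal exaggeration is sec²φ; hence true area = (apparent area) · cos²φ.
True area of drainage basin: 236000 × cos²(60.7°) = 236000 × 0.2395 = 56520 km².
True area of forest reserve: 370000 × cos²(42.3°) = 370000 × 0.5471 = 202400 km².
Ratio = 56520 / 202400 ≈ 0.279.

0.279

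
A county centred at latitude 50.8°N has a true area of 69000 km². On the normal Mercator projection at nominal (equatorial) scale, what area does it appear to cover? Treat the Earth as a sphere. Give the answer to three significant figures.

For Mercator, h = k = sec φ (a conformal cylindrical projection has a single point scale, 1/cos φ).
Areal scale = k² = sec²φ = 1/cos²(50.8°) = 1/0.6320² = 2.503.
Apparent area = 69000 × 2.503 ≈ 173000 km².

173000 km²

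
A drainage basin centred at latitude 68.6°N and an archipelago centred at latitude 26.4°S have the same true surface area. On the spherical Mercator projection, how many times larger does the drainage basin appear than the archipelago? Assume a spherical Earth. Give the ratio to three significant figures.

Mercator is conformal with k = sec φ, so areal scale = k² = sec²φ.
At 68.6°: sec²(68.6°) = 1/0.3649² = 7.511.
At 26.4°: sec²(26.4°) = 1/0.8957² = 1.246.
Ratio = 7.511/1.246 = cos²(26.4°)/cos²(68.6°) ≈ 6.03.

6.03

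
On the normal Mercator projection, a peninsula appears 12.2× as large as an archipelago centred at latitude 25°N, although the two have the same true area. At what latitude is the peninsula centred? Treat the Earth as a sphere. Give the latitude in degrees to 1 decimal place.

75.0°

Mercator areal scale is sec²φ, so apparent-area ratio = sec²φ₁ / sec²φ₂ = cos²φ₂ / cos²φ₁.
cos²φ₂ / cos²φ₁ = 12.2  ⇒  cos φ₁ = cos 25° / √12.2 = 0.9063/3.493 = 0.2595.
φ₁ = arccos(0.2595) ≈ 75.0°.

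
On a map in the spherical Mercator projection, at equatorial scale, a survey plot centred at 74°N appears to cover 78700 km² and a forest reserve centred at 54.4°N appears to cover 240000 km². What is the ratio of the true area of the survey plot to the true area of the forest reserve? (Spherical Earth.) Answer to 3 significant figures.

On Mercator the areal scale is sec²φ, so true area = apparent × cos²φ.
True area of survey plot: 78700 × cos²(74°) = 78700 × 0.07598 = 5979 km².
True area of forest reserve: 240000 × cos²(54.4°) = 240000 × 0.3389 = 81330 km².
Ratio = 5979 / 81330 ≈ 0.0735.

0.0735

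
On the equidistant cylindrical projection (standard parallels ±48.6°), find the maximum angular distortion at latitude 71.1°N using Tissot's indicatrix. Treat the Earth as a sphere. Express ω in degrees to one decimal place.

40.1°

With standard parallel φ₀ = 48.6°, the equirectangular projection gives x = Rλ cos φ₀, y = Rφ, so h = 1 and k = cos 48.6° / cos φ.
At 71.1°: h = 1.000, k = 2.042; principal scales a = 2.042, b = 1.000.
sin(ω/2) = (a − b)/(a + b) = 1.042/3.042 = 0.3425, so ω = 2 arcsin(0.3425) ≈ 40.1°.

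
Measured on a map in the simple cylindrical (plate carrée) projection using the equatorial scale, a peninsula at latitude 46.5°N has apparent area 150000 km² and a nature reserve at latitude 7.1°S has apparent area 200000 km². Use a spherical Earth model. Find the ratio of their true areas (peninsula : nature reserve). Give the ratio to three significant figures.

0.520

On the plate carrée, areal scale = h·k = 1 × sec φ, so true area = apparent × cos φ.
True area of peninsula: 150000 × cos(46.5°) = 150000 × 0.6884 = 103300 km².
True area of nature reserve: 200000 × cos(7.1°) = 200000 × 0.9923 = 198500 km².
Ratio = 103300 / 198500 ≈ 0.520.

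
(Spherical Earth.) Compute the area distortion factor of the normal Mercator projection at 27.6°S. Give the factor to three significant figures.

1.27

Mercator is conformal, so the point scale is isotropic: h = k = sec φ = 1/cos φ.
Areal scale = k² = sec²φ = 1/cos²(27.6°) = 1/0.8862² = 1.273.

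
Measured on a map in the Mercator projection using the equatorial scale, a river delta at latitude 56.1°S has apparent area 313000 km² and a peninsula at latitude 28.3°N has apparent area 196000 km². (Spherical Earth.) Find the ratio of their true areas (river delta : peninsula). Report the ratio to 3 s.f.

0.641

On Mercator the areal scale is sec²φ, so true area = apparent × cos²φ.
True area of river delta: 313000 × cos²(56.1°) = 313000 × 0.3111 = 97370 km².
True area of peninsula: 196000 × cos²(28.3°) = 196000 × 0.7752 = 151900 km².
Ratio = 97370 / 151900 ≈ 0.641.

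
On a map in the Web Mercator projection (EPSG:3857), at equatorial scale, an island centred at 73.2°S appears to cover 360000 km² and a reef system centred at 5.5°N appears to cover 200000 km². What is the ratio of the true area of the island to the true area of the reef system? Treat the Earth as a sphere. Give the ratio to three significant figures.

Mercator's areal exaggeration is sec²φ; hence true area = (apparent area) · cos²φ.
True area of island: 360000 × cos²(73.2°) = 360000 × 0.08354 = 30070 km².
True area of reef system: 200000 × cos²(5.5°) = 200000 × 0.9908 = 198200 km².
Ratio = 30070 / 198200 ≈ 0.152.

0.152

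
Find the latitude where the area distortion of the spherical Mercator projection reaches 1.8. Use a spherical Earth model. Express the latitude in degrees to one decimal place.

41.8°

Mercator areal scale is sec²φ.
sec²φ = 1.8  ⇒  cos²φ = 0.5556  ⇒  cos φ = 0.7454.
φ = arccos(0.7454) ≈ 41.8°.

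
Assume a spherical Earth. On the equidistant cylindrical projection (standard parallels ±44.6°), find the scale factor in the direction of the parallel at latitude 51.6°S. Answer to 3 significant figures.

In the equirectangular projection with standard parallel φ₀ = 44.6° (x = Rλ cos φ₀, y = Rφ), meridians are true-scale (h = 1) and the parallel scale is k = cos φ₀ / cos φ.
k = cos 44.6° / cos 51.6° = 0.7120/0.6211 = 1.146.

1.15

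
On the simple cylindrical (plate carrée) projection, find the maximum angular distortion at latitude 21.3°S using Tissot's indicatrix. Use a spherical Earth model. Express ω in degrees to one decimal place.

4.1°

For the equirectangular projection with φ₀ = 0 (plate carrée), h = 1 along meridians and k = sec φ along parallels.
At 21.3°: h = 1.000, k = 1.073; principal scales a = 1.073, b = 1.000.
sin(ω/2) = (a − b)/(a + b) = 0.07332/2.073 = 0.03536, so ω = 2 arcsin(0.03536) ≈ 4.1°.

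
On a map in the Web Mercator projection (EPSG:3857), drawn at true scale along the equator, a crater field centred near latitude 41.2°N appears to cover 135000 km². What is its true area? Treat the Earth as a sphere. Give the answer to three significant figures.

76400 km²

For Mercator, h = k = sec φ (a conformal cylindrical projection has a single point scale, 1/cos φ).
Areal scale = k² = sec²φ = 1/cos²(41.2°) = 1/0.7524² = 1.766.
True area = apparent / (areal scale) = 135000 / 1.766 ≈ 76400 km².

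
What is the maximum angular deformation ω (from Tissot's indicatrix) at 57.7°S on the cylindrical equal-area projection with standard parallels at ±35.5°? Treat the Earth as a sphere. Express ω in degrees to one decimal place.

A cylindrical equal-area projection with standard parallel φ₀ has meridian scale h = cos φ / cos φ₀ and parallel scale k = cos φ₀ / cos φ (so areas are preserved, h·k = 1).
At 57.7°: h = 0.6564, k = 1.524; principal scales a = 1.524, b = 0.6564.
sin(ω/2) = (a − b)/(a + b) = 0.8672/2.180 = 0.3978, so ω = 2 arcsin(0.3978) ≈ 46.9°.

46.9°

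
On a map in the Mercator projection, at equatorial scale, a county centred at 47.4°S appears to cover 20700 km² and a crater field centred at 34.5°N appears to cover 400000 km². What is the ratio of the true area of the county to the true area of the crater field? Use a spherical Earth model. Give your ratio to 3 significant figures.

Since Mercator area scale is 1/cos²φ, the true area equals the apparent area multiplied by cos²φ.
True area of county: 20700 × cos²(47.4°) = 20700 × 0.4582 = 9484 km².
True area of crater field: 400000 × cos²(34.5°) = 400000 × 0.6792 = 271700 km².
Ratio = 9484 / 271700 ≈ 0.0349.

0.0349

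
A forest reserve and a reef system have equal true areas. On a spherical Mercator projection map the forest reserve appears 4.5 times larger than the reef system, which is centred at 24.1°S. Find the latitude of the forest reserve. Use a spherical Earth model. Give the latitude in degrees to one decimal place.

64.5°

Mercator areal scale is sec²φ, so apparent-area ratio = sec²φ₁ / sec²φ₂ = cos²φ₂ / cos²φ₁.
cos²φ₂ / cos²φ₁ = 4.5  ⇒  cos φ₁ = cos 24.1° / √4.5 = 0.9128/2.121 = 0.4303.
φ₁ = arccos(0.4303) ≈ 64.5°.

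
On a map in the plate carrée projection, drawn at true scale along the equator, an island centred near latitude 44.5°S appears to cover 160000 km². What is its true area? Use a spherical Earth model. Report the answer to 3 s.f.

Plate carrée maps x = Rλ, y = Rφ. The meridian scale is h = 1 and the parallel scale is k = 1/cos φ = sec φ.
Areal scale = h·k = 1 × sec φ; at 44.5°, h = 1.000, k = 1.402, so h·k = 1.402.
True area = apparent / (areal scale) = 160000 / 1.402 ≈ 114000 km².

114000 km²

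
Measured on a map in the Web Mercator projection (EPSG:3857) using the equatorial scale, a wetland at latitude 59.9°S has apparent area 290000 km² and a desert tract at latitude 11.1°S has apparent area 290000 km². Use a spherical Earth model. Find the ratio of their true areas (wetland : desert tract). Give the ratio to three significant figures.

On Mercator the areal scale is sec²φ, so true area = apparent × cos²φ.
True area of wetland: 290000 × cos²(59.9°) = 290000 × 0.2515 = 72940 km².
True area of desert tract: 290000 × cos²(11.1°) = 290000 × 0.9629 = 279300 km².
Ratio = 72940 / 279300 ≈ 0.261.

0.261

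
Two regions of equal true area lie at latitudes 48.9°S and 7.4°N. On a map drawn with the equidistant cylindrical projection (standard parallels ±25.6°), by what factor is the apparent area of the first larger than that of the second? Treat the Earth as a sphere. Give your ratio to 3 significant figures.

1.51

With standard parallel φ₀ = 25.6°, the equirectangular projection gives x = Rλ cos φ₀, y = Rφ, so h = 1 and k = cos 25.6° / cos φ.
Areal scale at 48.9°: h·k = 1.000 × 1.372 = 1.372.
Areal scale at 7.4°: h·k = 1.000 × 0.9094 = 0.9094.
Ratio = 1.372/0.9094 ≈ 1.51.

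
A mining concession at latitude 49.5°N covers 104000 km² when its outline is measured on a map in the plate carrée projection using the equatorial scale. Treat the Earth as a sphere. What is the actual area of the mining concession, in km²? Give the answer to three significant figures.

67500 km²

For the equirectangular projection with φ₀ = 0 (plate carrée), h = 1 along meridians and k = sec φ along parallels.
Areal scale = h·k = 1 × sec φ; at 49.5°, h = 1.000, k = 1.540, so h·k = 1.540.
True area = apparent / (areal scale) = 104000 / 1.540 ≈ 67500 km².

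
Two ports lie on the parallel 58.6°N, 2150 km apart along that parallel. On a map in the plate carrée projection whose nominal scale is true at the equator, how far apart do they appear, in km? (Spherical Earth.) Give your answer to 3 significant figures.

For the equirectangular projection with φ₀ = 0 (plate carrée), h = 1 along meridians and k = sec φ along parallels.
Along the parallel, k = sec 58.6° = 1/0.5210 = 1.919.
Map distance = 2150 × 1.919 ≈ 4130 km.

4130 km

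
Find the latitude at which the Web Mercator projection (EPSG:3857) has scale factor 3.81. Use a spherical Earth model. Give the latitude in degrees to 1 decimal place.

74.8°

Mercator scale is k = sec φ = 1/cos φ.
1/cos φ = 3.81  ⇒  cos φ = 0.2625  ⇒  φ = arccos(0.2625) ≈ 74.8°.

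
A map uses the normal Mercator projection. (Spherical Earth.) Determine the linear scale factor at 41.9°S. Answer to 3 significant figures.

Mercator is conformal, so the point scale is isotropic: h = k = sec φ = 1/cos φ.
k = 1/cos 41.9° = 1/0.7443 = 1.344.

1.34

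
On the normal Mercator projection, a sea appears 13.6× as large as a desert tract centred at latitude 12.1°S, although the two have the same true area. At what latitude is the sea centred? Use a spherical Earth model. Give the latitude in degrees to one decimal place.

74.6°

Mercator areal scale is sec²φ, so apparent-area ratio = sec²φ₁ / sec²φ₂ = cos²φ₂ / cos²φ₁.
cos²φ₂ / cos²φ₁ = 13.6  ⇒  cos φ₁ = cos 12.1° / √13.6 = 0.9778/3.688 = 0.2651.
φ₁ = arccos(0.2651) ≈ 74.6°.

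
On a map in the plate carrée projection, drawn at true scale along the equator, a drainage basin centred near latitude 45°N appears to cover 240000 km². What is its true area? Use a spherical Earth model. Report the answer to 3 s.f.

Plate carrée maps x = Rλ, y = Rφ. The meridian scale is h = 1 and the parallel scale is k = 1/cos φ = sec φ.
Areal scale = h·k = 1 × sec φ; at 45°, h = 1.000, k = 1.414, so h·k = 1.414.
True area = apparent / (areal scale) = 240000 / 1.414 ≈ 170000 km².

170000 km²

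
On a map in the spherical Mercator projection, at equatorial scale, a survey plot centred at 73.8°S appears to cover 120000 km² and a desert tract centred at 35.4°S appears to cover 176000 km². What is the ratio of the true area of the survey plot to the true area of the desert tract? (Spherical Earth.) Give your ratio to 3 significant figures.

Since Mercator area scale is 1/cos²φ, the true area equals the apparent area multiplied by cos²φ.
True area of survey plot: 120000 × cos²(73.8°) = 120000 × 0.07784 = 9340 km².
True area of desert tract: 176000 × cos²(35.4°) = 176000 × 0.6644 = 116900 km².
Ratio = 9340 / 116900 ≈ 0.0799.

0.0799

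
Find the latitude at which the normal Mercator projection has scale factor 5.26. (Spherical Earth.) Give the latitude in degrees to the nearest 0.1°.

79.0°

Mercator scale is k = sec φ = 1/cos φ.
1/cos φ = 5.26  ⇒  cos φ = 0.1901  ⇒  φ = arccos(0.1901) ≈ 79.0°.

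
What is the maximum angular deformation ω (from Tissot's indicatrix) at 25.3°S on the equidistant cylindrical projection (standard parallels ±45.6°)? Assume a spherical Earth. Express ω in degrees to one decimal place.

14.6°

The equidistant cylindrical projection with φ₀ = 45.6° has h = 1 (meridians true) and k = cos φ₀ / cos φ along parallels.
At 25.3°: h = 1.000, k = 0.7739; principal scales a = 1.000, b = 0.7739.
sin(ω/2) = (a − b)/(a + b) = 0.2261/1.774 = 0.1275, so ω = 2 arcsin(0.1275) ≈ 14.6°.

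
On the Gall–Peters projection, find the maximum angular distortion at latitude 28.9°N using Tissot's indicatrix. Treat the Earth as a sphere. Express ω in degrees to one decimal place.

24.3°

Gall–Peters is a cylindrical equal-area projection with standard parallels at ±45°. A cylindrical equal-area projection with standard parallel φ₀ has meridian scale h = cos φ / cos φ₀ and parallel scale k = cos φ₀ / cos φ (so areas are preserved, h·k = 1).
At 28.9°: h = 1.238, k = 0.8077; principal scales a = 1.238, b = 0.8077.
sin(ω/2) = (a − b)/(a + b) = 0.4304/2.046 = 0.2104, so ω = 2 arcsin(0.2104) ≈ 24.3°.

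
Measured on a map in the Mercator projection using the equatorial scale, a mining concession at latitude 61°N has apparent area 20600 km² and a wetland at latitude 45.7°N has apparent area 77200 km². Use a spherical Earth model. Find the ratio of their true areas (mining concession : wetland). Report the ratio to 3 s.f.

Since Mercator area scale is 1/cos²φ, the true area equals the apparent area multiplied by cos²φ.
True area of mining concession: 20600 × cos²(61°) = 20600 × 0.2350 = 4842 km².
True area of wetland: 77200 × cos²(45.7°) = 77200 × 0.4878 = 37660 km².
Ratio = 4842 / 37660 ≈ 0.129.

0.129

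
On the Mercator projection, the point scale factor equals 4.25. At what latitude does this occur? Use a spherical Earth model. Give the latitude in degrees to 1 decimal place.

76.4°

Mercator scale is k = sec φ = 1/cos φ.
1/cos φ = 4.25  ⇒  cos φ = 0.2353  ⇒  φ = arccos(0.2353) ≈ 76.4°.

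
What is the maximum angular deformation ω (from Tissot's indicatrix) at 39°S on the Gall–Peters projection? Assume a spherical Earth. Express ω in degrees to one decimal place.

Gall–Peters is a cylindrical equal-area projection with standard parallels at ±45°. Cylindrical equal-area (φ₀ = 45°): h = cos φ / cos 45° along meridians, k = cos 45° / cos φ along parallels; h·k = 1.
At 39°: h = 1.099, k = 0.9099; principal scales a = 1.099, b = 0.9099.
sin(ω/2) = (a − b)/(a + b) = 0.1892/2.009 = 0.09417, so ω = 2 arcsin(0.09417) ≈ 10.8°.

10.8°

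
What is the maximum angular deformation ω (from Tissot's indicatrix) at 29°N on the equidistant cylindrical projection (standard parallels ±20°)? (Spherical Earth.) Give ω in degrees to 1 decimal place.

4.1°

The equidistant cylindrical projection with φ₀ = 20° has h = 1 (meridians true) and k = cos φ₀ / cos φ along parallels.
At 29°: h = 1.000, k = 1.074; principal scales a = 1.074, b = 1.000.
sin(ω/2) = (a − b)/(a + b) = 0.07440/2.074 = 0.03587, so ω = 2 arcsin(0.03587) ≈ 4.1°.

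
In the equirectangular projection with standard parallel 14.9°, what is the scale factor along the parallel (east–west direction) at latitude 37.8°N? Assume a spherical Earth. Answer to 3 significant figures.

The equidistant cylindrical projection with φ₀ = 14.9° has h = 1 (meridians true) and k = cos φ₀ / cos φ along parallels.
k = cos 14.9° / cos 37.8° = 0.9664/0.7902 = 1.223.

1.22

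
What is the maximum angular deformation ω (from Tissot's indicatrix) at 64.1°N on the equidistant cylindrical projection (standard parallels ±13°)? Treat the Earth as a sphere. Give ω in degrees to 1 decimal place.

44.8°

With standard parallel φ₀ = 13°, the equirectangular projection gives x = Rλ cos φ₀, y = Rφ, so h = 1 and k = cos 13° / cos φ.
At 64.1°: h = 1.000, k = 2.231; principal scales a = 2.231, b = 1.000.
sin(ω/2) = (a − b)/(a + b) = 1.231/3.231 = 0.3809, so ω = 2 arcsin(0.3809) ≈ 44.8°.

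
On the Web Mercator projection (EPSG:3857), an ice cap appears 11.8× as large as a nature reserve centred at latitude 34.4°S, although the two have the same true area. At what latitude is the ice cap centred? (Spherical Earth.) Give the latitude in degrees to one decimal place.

76.1°

On Mercator, (apparent₁)/(apparent₂) = sec²φ₁ / sec²φ₂ when true areas are equal.
cos²φ₂ / cos²φ₁ = 11.8  ⇒  cos φ₁ = cos 34.4° / √11.8 = 0.8251/3.435 = 0.2402.
φ₁ = arccos(0.2402) ≈ 76.1°.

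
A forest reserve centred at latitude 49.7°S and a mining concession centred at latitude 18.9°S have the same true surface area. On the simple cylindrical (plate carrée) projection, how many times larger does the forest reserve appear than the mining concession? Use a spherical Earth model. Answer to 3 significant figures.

1.46

In the plate carrée (x = Rλ, y = Rφ), meridians are true-scale (h = 1) and parallels are stretched by k = sec φ.
Areal scale at 49.7°: h·k = 1.000 × 1.546 = 1.546.
Areal scale at 18.9°: h·k = 1.000 × 1.057 = 1.057.
Ratio = 1.546/1.057 ≈ 1.46.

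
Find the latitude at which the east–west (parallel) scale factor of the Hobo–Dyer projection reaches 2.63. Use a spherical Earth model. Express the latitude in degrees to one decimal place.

72.4°

Hobo–Dyer is a cylindrical equal-area projection with standard parallels at ±37.5°. A cylindrical equal-area projection with standard parallel φ₀ has meridian scale h = cos φ / cos φ₀ and parallel scale k = cos φ₀ / cos φ (so areas are preserved, h·k = 1).
k = cos φ₀ / cos φ = 2.63  ⇒  cos φ = cos 37.5° / 2.63 = 0.3017.
φ = arccos(0.3017) ≈ 72.4°.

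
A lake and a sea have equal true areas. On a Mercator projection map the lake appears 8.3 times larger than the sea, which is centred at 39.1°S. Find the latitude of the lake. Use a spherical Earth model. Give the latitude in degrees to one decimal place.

Mercator areal scale is sec²φ, so apparent-area ratio = sec²φ₁ / sec²φ₂ = cos²φ₂ / cos²φ₁.
cos²φ₂ / cos²φ₁ = 8.3  ⇒  cos φ₁ = cos 39.1° / √8.3 = 0.7760/2.881 = 0.2694.
φ₁ = arccos(0.2694) ≈ 74.4°.

74.4°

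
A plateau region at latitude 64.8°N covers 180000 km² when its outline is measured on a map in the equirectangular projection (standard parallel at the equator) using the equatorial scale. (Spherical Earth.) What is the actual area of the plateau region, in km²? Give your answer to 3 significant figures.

For the equirectangular projection with φ₀ = 0 (plate carrée), h = 1 along meridians and k = sec φ along parallels.
Areal scale = h·k = 1 × sec φ; at 64.8°, h = 1.000, k = 2.349, so h·k = 2.349.
True area = apparent / (areal scale) = 180000 / 2.349 ≈ 76600 km².

76600 km²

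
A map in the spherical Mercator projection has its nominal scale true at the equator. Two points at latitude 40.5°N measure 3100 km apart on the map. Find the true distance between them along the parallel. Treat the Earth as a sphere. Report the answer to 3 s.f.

The Mercator projection is conformal; its linear scale factor is the same in every direction and equals sec φ = 1/cos φ.
Along the parallel at 40.5°, map distances are exaggerated by k = sec 40.5° = 1.315.
True distance = 3100 / 1.315 = 3100 × cos 40.5° ≈ 2360 km.

2360 km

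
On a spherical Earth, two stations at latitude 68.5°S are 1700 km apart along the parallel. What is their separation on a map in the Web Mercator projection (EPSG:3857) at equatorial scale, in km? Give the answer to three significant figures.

4640 km

The Mercator projection is conformal; its linear scale factor is the same in every direction and equals sec φ = 1/cos φ.
Along the parallel, k = sec 68.5° = 1/0.3665 = 2.729.
Map distance = 1700 × 2.729 ≈ 4640 km.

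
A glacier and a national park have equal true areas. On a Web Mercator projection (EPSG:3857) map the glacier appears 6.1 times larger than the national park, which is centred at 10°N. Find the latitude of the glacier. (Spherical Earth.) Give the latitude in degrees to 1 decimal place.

66.5°

Mercator areal scale is sec²φ, so apparent-area ratio = sec²φ₁ / sec²φ₂ = cos²φ₂ / cos²φ₁.
cos²φ₂ / cos²φ₁ = 6.1  ⇒  cos φ₁ = cos 10° / √6.1 = 0.9848/2.470 = 0.3987.
φ₁ = arccos(0.3987) ≈ 66.5°.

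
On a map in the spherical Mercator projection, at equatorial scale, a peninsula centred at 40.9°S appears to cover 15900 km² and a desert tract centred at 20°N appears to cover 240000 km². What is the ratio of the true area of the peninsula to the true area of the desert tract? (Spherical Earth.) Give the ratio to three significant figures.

0.0429

Mercator's areal exaggeration is sec²φ; hence true area = (apparent area) · cos²φ.
True area of peninsula: 15900 × cos²(40.9°) = 15900 × 0.5713 = 9084 km².
True area of desert tract: 240000 × cos²(20°) = 240000 × 0.8830 = 211900 km².
Ratio = 9084 / 211900 ≈ 0.0429.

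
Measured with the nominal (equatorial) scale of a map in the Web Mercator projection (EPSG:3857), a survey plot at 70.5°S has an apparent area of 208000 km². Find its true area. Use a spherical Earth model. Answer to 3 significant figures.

Mercator is conformal, so the point scale is isotropic: h = k = sec φ = 1/cos φ.
Areal scale = k² = sec²φ = 1/cos²(70.5°) = 1/0.3338² = 8.974.
True area = apparent / (areal scale) = 208000 / 8.974 ≈ 23200 km².

23200 km²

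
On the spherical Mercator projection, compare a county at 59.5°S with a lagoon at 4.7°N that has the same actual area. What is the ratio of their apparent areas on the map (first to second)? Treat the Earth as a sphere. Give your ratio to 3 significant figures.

3.86

Mercator areal scale is sec²φ.
At 59.5°: sec²(59.5°) = 1/0.5075² = 3.882.
At 4.7°: sec²(4.7°) = 1/0.9966² = 1.007.
Ratio = 3.882/1.007 = cos²(4.7°)/cos²(59.5°) ≈ 3.86.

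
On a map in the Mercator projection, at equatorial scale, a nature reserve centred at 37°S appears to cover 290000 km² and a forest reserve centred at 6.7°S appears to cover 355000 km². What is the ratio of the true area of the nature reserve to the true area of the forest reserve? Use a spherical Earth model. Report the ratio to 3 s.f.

On Mercator the areal scale is sec²φ, so true area = apparent × cos²φ.
True area of nature reserve: 290000 × cos²(37°) = 290000 × 0.6378 = 185000 km².
True area of forest reserve: 355000 × cos²(6.7°) = 355000 × 0.9864 = 350200 km².
Ratio = 185000 / 350200 ≈ 0.528.

0.528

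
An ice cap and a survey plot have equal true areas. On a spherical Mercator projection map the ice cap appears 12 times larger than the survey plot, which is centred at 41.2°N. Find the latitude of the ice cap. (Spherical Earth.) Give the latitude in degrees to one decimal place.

77.5°

For equal true areas on Mercator, apparent areas scale as sec²φ, so the ratio is cos²φ₂ / cos²φ₁.
cos²φ₂ / cos²φ₁ = 12  ⇒  cos φ₁ = cos 41.2° / √12 = 0.7524/3.464 = 0.2172.
φ₁ = arccos(0.2172) ≈ 77.5°.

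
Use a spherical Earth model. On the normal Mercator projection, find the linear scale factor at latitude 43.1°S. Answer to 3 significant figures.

1.37

The Mercator projection is conformal; its linear scale factor is the same in every direction and equals sec φ = 1/cos φ.
k = 1/cos 43.1° = 1/0.7302 = 1.370.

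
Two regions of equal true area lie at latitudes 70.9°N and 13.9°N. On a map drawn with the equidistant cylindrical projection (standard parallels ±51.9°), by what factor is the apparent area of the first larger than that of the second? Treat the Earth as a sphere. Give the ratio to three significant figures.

2.97

The equidistant cylindrical projection with φ₀ = 51.9° has h = 1 (meridians true) and k = cos φ₀ / cos φ along parallels.
Areal scale at 70.9°: h·k = 1.000 × 1.886 = 1.886.
Areal scale at 13.9°: h·k = 1.000 × 0.6356 = 0.6356.
Ratio = 1.886/0.6356 ≈ 2.97.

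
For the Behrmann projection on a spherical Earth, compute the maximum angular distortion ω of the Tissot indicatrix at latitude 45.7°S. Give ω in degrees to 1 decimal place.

24.5°

Behrmann is a cylindrical equal-area projection with standard parallels at ±30°. Cylindrical equal-area (φ₀ = 30°): h = cos φ / cos 30° along meridians, k = cos 30° / cos φ along parallels; h·k = 1.
At 45.7°: h = 0.8065, k = 1.240; principal scales a = 1.240, b = 0.8065.
sin(ω/2) = (a − b)/(a + b) = 0.4335/2.046 = 0.2118, so ω = 2 arcsin(0.2118) ≈ 24.5°.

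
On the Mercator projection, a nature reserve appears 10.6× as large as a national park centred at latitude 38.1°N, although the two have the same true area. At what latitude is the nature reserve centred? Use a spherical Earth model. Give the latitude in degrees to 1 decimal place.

76.0°

For equal true areas on Mercator, apparent areas scale as sec²φ, so the ratio is cos²φ₂ / cos²φ₁.
cos²φ₂ / cos²φ₁ = 10.6  ⇒  cos φ₁ = cos 38.1° / √10.6 = 0.7869/3.256 = 0.2417.
φ₁ = arccos(0.2417) ≈ 76.0°.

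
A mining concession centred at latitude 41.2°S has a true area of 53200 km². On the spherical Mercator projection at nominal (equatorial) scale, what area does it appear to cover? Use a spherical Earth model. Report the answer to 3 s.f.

For Mercator, h = k = sec φ (a conformal cylindrical projection has a single point scale, 1/cos φ).
Areal scale = k² = sec²φ = 1/cos²(41.2°) = 1/0.7524² = 1.766.
Apparent area = 53200 × 1.766 ≈ 94000 km².

94000 km²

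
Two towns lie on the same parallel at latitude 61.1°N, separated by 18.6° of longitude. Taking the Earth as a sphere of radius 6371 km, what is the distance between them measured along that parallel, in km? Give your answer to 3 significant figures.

Arc length along a parallel = R cos φ · Δλ (with Δλ in radians).
= 6371 × cos 61.1° × (18.6° × π/180) = 6371 × 0.4833 × 0.3246 ≈ 1000 km.

1000 km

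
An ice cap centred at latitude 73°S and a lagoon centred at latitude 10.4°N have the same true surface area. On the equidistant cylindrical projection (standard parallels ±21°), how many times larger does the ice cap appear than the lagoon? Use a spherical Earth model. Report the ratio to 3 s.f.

3.36

In the equirectangular projection with standard parallel φ₀ = 21° (x = Rλ cos φ₀, y = Rφ), meridians are true-scale (h = 1) and the parallel scale is k = cos φ₀ / cos φ.
Areal scale at 73°: h·k = 1.000 × 3.193 = 3.193.
Areal scale at 10.4°: h·k = 1.000 × 0.9492 = 0.9492.
Ratio = 3.193/0.9492 ≈ 3.36.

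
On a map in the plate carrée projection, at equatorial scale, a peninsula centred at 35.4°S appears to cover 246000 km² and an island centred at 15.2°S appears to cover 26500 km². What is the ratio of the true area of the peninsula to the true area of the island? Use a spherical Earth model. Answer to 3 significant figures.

On the plate carrée, areal scale = h·k = 1 × sec φ, so true area = apparent × cos φ.
True area of peninsula: 246000 × cos(35.4°) = 246000 × 0.8151 = 200500 km².
True area of island: 26500 × cos(15.2°) = 26500 × 0.9650 = 25570 km².
Ratio = 200500 / 25570 ≈ 7.84.

7.84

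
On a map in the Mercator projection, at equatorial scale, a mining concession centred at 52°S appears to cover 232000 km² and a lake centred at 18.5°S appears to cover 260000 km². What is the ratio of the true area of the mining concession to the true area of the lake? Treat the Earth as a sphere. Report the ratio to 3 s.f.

Mercator's areal exaggeration is sec²φ; hence true area = (apparent area) · cos²φ.
True area of mining concession: 232000 × cos²(52°) = 232000 × 0.3790 = 87940 km².
True area of lake: 260000 × cos²(18.5°) = 260000 × 0.8993 = 233800 km².
Ratio = 87940 / 233800 ≈ 0.376.

0.376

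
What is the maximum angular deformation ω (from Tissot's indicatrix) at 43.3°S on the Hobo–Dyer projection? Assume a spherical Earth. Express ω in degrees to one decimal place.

9.9°

Hobo–Dyer is a cylindrical equal-area projection with standard parallels at ±37.5°. A cylindrical equal-area projection with standard parallel φ₀ has meridian scale h = cos φ / cos φ₀ and parallel scale k = cos φ₀ / cos φ (so areas are preserved, h·k = 1).
At 43.3°: h = 0.9173, k = 1.090; principal scales a = 1.090, b = 0.9173.
sin(ω/2) = (a − b)/(a + b) = 0.1728/2.007 = 0.08607, so ω = 2 arcsin(0.08607) ≈ 9.9°.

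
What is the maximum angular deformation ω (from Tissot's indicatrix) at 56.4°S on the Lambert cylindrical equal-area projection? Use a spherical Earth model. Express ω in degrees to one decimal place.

64.2°

The Lambert cylindrical equal-area projection is the cylindrical equal-area projection with its standard parallel at the equator (φ₀ = 0). A cylindrical equal-area projection with standard parallel φ₀ has meridian scale h = cos φ / cos φ₀ and parallel scale k = cos φ₀ / cos φ (so areas are preserved, h·k = 1).
At 56.4°: h = 0.5534, k = 1.807; principal scales a = 1.807, b = 0.5534.
sin(ω/2) = (a − b)/(a + b) = 1.254/2.360 = 0.5311, so ω = 2 arcsin(0.5311) ≈ 64.2°.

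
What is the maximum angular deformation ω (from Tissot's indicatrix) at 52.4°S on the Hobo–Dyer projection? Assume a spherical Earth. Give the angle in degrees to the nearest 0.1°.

Hobo–Dyer is a cylindrical equal-area projection with standard parallels at ±37.5°. For cylindrical equal-area with standard parallel φ₀, h = cos φ / cos φ₀ and k = cos φ₀ / cos φ, so h·k = 1.
At 52.4°: h = 0.7691, k = 1.300; principal scales a = 1.300, b = 0.7691.
sin(ω/2) = (a − b)/(a + b) = 0.5312/2.069 = 0.2567, so ω = 2 arcsin(0.2567) ≈ 29.7°.

29.7°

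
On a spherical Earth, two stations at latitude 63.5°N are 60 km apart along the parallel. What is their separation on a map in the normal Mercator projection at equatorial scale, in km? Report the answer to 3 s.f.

134 km

Mercator is conformal, so the point scale is isotropic: h = k = sec φ = 1/cos φ.
Along the parallel, k = sec 63.5° = 1/0.4462 = 2.241.
Map distance = 60 × 2.241 ≈ 134 km.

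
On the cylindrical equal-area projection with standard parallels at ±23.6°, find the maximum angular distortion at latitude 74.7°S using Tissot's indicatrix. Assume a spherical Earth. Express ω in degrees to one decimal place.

For cylindrical equal-area with standard parallel φ₀, h = cos φ / cos φ₀ and k = cos φ₀ / cos φ, so h·k = 1.
At 74.7°: h = 0.2880, k = 3.473; principal scales a = 3.473, b = 0.2880.
sin(ω/2) = (a − b)/(a + b) = 3.185/3.761 = 0.8469, so ω = 2 arcsin(0.8469) ≈ 115.7°.

115.7°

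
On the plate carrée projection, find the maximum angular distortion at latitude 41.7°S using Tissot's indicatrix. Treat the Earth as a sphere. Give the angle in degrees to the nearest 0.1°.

16.7°

For the equirectangular projection with φ₀ = 0 (plate carrée), h = 1 along meridians and k = sec φ along parallels.
At 41.7°: h = 1.000, k = 1.339; principal scales a = 1.339, b = 1.000.
sin(ω/2) = (a − b)/(a + b) = 0.3393/2.339 = 0.1451, so ω = 2 arcsin(0.1451) ≈ 16.7°.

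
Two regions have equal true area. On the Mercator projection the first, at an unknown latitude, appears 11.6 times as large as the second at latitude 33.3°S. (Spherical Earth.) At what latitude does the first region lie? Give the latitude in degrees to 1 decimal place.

On Mercator, (apparent₁)/(apparent₂) = sec²φ₁ / sec²φ₂ when true areas are equal.
cos²φ₂ / cos²φ₁ = 11.6  ⇒  cos φ₁ = cos 33.3° / √11.6 = 0.8358/3.406 = 0.2454.
φ₁ = arccos(0.2454) ≈ 75.8°.

75.8°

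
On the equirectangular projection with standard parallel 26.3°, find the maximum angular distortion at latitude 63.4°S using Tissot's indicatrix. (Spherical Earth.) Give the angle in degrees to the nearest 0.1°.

39.0°

In the equirectangular projection with standard parallel φ₀ = 26.3° (x = Rλ cos φ₀, y = Rφ), meridians are true-scale (h = 1) and the parallel scale is k = cos φ₀ / cos φ.
At 63.4°: h = 1.000, k = 2.002; principal scales a = 2.002, b = 1.000.
sin(ω/2) = (a − b)/(a + b) = 1.002/3.002 = 0.3338, so ω = 2 arcsin(0.3338) ≈ 39.0°.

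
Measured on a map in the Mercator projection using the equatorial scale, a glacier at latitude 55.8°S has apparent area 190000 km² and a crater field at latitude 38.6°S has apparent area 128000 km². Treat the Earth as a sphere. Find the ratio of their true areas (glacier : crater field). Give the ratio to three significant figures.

0.768

Since Mercator area scale is 1/cos²φ, the true area equals the apparent area multiplied by cos²φ.
True area of glacier: 190000 × cos²(55.8°) = 190000 × 0.3159 = 60030 km².
True area of crater field: 128000 × cos²(38.6°) = 128000 × 0.6108 = 78180 km².
Ratio = 60030 / 78180 ≈ 0.768.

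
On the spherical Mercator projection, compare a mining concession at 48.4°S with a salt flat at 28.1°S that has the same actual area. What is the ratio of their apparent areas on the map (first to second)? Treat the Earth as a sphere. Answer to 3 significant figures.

On Mercator, area is exaggerated by sec²φ = 1/cos²φ.
At 48.4°: sec²(48.4°) = 1/0.6639² = 2.269.
At 28.1°: sec²(28.1°) = 1/0.8821² = 1.285.
Ratio = 2.269/1.285 = cos²(28.1°)/cos²(48.4°) ≈ 1.77.

1.77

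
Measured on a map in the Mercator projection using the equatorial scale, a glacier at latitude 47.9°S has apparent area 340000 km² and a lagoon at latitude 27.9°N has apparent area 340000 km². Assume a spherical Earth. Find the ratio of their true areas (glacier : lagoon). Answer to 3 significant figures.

0.575

Mercator's areal exaggeration is sec²φ; hence true area = (apparent area) · cos²φ.
True area of glacier: 340000 × cos²(47.9°) = 340000 × 0.4495 = 152800 km².
True area of lagoon: 340000 × cos²(27.9°) = 340000 × 0.7810 = 265600 km².
Ratio = 152800 / 265600 ≈ 0.575.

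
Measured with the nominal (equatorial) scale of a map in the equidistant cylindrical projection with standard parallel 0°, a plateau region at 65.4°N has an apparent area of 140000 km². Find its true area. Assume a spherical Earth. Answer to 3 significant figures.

58300 km²

Plate carrée maps x = Rλ, y = Rφ. The meridian scale is h = 1 and the parallel scale is k = 1/cos φ = sec φ.
Areal scale = h·k = 1 × sec φ; at 65.4°, h = 1.000, k = 2.402, so h·k = 2.402.
True area = apparent / (areal scale) = 140000 / 2.402 ≈ 58300 km².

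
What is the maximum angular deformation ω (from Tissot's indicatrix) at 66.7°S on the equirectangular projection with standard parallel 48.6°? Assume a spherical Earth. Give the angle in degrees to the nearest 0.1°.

29.1°

In the equirectangular projection with standard parallel φ₀ = 48.6° (x = Rλ cos φ₀, y = Rφ), meridians are true-scale (h = 1) and the parallel scale is k = cos φ₀ / cos φ.
At 66.7°: h = 1.000, k = 1.672; principal scales a = 1.672, b = 1.000.
sin(ω/2) = (a − b)/(a + b) = 0.6719/2.672 = 0.2515, so ω = 2 arcsin(0.2515) ≈ 29.1°.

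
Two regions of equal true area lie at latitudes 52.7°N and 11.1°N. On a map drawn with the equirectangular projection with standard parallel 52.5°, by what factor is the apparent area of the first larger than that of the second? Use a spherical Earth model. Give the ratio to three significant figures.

The equidistant cylindrical projection with φ₀ = 52.5° has h = 1 (meridians true) and k = cos φ₀ / cos φ along parallels.
Areal scale at 52.7°: h·k = 1.000 × 1.005 = 1.005.
Areal scale at 11.1°: h·k = 1.000 × 0.6204 = 0.6204.
Ratio = 1.005/0.6204 ≈ 1.62.

1.62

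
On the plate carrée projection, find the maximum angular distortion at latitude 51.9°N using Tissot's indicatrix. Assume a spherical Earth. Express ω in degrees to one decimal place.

27.4°

For the equirectangular projection with φ₀ = 0 (plate carrée), h = 1 along meridians and k = sec φ along parallels.
At 51.9°: h = 1.000, k = 1.621; principal scales a = 1.621, b = 1.000.
sin(ω/2) = (a − b)/(a + b) = 0.6207/2.621 = 0.2368, so ω = 2 arcsin(0.2368) ≈ 27.4°.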